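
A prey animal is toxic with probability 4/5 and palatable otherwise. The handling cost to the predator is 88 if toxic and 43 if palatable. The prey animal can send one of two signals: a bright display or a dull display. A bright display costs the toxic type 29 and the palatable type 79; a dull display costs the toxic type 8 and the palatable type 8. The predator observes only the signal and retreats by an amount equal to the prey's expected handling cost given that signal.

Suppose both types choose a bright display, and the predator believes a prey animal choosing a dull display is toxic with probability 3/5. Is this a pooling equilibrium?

No

At the pooled signal (bright display) the predator holds the prior 4/5 and pays 4/5·88 + 1/5·43 = 79. Off-path (dull display) belief 3/5 gives 3/5·88 + 2/5·43 = 70.
Toxic: bright display gives 79 − 29 = 50; dull display gives 70 − 8 = 62. Deviates. ✗
Palatable: bright display gives 79 − 79 = 0; dull display gives 70 − 8 = 62. Deviates. ✗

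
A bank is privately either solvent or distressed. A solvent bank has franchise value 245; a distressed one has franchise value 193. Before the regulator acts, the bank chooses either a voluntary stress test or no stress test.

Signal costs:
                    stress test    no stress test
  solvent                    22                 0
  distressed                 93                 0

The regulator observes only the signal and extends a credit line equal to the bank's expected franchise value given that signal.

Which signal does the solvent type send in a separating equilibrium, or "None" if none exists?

Try solvent → stress test, distressed → no stress test:
  Under separation the regulator infers type exactly: stress test → solvent (pays 245), no stress test → distressed (pays 193).
  Solvent: stress test gives 245 − 22 = 223; no stress test gives 193 − 0 = 193. No deviation. ✓
  Distressed: no stress test gives 193 − 0 = 193; stress test gives 245 − 93 = 152. No deviation. ✓
Both hold — the solvent type sends stress test.

stress test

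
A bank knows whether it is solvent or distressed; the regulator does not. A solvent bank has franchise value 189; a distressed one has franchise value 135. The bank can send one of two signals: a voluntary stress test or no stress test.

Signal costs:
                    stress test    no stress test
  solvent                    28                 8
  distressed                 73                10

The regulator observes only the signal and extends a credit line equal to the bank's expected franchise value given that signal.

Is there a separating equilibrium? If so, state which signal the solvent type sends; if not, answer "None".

Try solvent → stress test, distressed → no stress test:
  If types separate, stress test earns payment 189 and no stress test earns 135.
  Solvent: stress test gives 189 − 28 = 161; no stress test gives 135 − 8 = 127. No deviation. ✓
  Distressed: no stress test gives 135 − 10 = 125; stress test gives 189 − 73 = 116. No deviation. ✓
Both hold — the solvent type sends stress test.

stress test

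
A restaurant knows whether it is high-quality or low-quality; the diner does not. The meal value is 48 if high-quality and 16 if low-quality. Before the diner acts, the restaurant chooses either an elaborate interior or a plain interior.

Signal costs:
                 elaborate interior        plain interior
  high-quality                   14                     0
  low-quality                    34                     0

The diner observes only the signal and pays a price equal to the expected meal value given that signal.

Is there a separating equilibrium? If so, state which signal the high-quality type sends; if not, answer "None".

Try high-quality → elaborate interior, low-quality → plain interior:
  Under separation the diner infers type exactly: elaborate interior → high-quality (pays 48), plain interior → low-quality (pays 16).
  High-quality: elaborate interior gives 48 − 14 = 34; plain interior gives 16 − 0 = 16. No deviation. ✓
  Low-quality: plain interior gives 16 − 0 = 16; elaborate interior gives 48 − 34 = 14. No deviation. ✓
Both hold — the high-quality type sends elaborate interior.

elaborate interior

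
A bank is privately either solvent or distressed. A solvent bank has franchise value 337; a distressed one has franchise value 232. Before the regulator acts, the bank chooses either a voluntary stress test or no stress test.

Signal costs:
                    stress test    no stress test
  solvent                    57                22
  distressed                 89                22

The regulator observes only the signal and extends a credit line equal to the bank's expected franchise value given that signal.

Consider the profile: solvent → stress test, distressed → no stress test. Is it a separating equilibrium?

If types separate, stress test earns payment 337 and no stress test earns 232.
Solvent: stress test gives 337 − 57 = 280; no stress test gives 232 − 22 = 210. No deviation. ✓
Distressed: no stress test gives 232 − 22 = 210; stress test gives 337 − 89 = 248. Would deviate. ✗

No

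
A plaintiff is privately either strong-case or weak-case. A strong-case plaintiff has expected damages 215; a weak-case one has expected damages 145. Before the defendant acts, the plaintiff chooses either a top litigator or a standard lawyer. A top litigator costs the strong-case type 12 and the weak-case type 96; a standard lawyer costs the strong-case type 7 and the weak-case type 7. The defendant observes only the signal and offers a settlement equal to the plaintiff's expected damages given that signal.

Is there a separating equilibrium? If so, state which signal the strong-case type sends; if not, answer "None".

top litigator

Try strong-case → top litigator, weak-case → standard lawyer:
  Under separation the defendant infers type exactly: top litigator → strong-case (pays 215), standard lawyer → weak-case (pays 145).
  Strong-case: top litigator gives 215 − 12 = 203; standard lawyer gives 145 − 7 = 138. No deviation. ✓
  Weak-case: standard lawyer gives 145 − 7 = 138; top litigator gives 215 − 96 = 119. No deviation. ✓
Both hold — the strong-case type sends top litigator.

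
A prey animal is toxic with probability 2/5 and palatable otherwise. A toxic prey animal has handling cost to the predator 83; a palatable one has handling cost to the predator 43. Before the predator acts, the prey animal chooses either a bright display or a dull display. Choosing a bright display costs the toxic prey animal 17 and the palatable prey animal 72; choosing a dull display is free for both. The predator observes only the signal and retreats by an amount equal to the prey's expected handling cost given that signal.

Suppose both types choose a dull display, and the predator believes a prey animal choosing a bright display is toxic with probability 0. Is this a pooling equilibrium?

Yes

At the pooled signal (dull display) the predator holds the prior 2/5 and pays 2/5·83 + 3/5·43 = 59. Off-path (bright display) belief 0 gives 0·83 + 1·43 = 43.
Toxic: dull display gives 59 − 0 = 59; bright display gives 43 − 17 = 26. Stays. ✓
Palatable: dull display gives 59 − 0 = 59; bright display gives 43 − 72 = -29. Stays. ✓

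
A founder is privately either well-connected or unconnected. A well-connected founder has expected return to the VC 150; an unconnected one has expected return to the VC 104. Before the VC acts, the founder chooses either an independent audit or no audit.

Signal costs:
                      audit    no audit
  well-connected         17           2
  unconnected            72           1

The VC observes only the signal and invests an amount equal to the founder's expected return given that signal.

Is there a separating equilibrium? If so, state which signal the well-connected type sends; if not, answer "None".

audit

Try well-connected → audit, unconnected → no audit:
  If types separate, audit earns payment 150 and no audit earns 104.
  Well-connected: audit gives 150 − 17 = 133; no audit gives 104 − 2 = 102. No deviation. ✓
  Unconnected: no audit gives 104 − 1 = 103; audit gives 150 − 72 = 78. No deviation. ✓
Both hold — the well-connected type sends audit.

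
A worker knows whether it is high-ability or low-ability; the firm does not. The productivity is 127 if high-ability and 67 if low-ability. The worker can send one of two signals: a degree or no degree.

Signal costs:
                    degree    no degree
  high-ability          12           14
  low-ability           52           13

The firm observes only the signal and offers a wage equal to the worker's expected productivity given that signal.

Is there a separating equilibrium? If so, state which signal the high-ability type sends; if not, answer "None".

Try high-ability → degree, low-ability → no degree:
  If types separate, degree earns payment 127 and no degree earns 67.
  High-ability: degree gives 127 − 12 = 115; no degree gives 67 − 14 = 53. No deviation. ✓
  Low-ability: no degree gives 67 − 13 = 54; degree gives 127 − 52 = 75. Would deviate. ✗
Try high-ability → no degree, low-ability → degree:
  If types separate, no degree earns payment 127 and degree earns 67.
  High-ability: no degree gives 127 − 14 = 113; degree gives 67 − 12 = 55. No deviation. ✓
  Low-ability: degree gives 67 − 52 = 15; no degree gives 127 − 13 = 114. Would deviate. ✗
Neither assignment is incentive-compatible.

None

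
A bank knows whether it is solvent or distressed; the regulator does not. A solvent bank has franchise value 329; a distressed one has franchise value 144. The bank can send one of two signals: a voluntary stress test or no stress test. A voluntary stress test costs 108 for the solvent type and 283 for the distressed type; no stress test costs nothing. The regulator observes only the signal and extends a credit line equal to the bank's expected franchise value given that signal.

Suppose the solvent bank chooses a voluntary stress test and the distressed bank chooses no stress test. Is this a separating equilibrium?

If types separate, stress test earns payment 329 and no stress test earns 144.
Solvent: stress test gives 329 − 108 = 221; no stress test gives 144 − 0 = 144. No deviation. ✓
Distressed: no stress test gives 144 − 0 = 144; stress test gives 329 − 283 = 46. No deviation. ✓
Neither type gains from mimicking the other.

Yes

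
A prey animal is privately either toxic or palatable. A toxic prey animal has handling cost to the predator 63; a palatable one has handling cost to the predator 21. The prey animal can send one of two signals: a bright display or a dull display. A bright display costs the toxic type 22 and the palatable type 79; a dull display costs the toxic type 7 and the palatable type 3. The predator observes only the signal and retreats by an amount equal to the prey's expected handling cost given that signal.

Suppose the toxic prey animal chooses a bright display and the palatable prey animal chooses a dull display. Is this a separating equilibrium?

Yes

If types separate, bright display earns payment 63 and dull display earns 21.
Toxic: bright display gives 63 − 22 = 41; dull display gives 21 − 7 = 14. No deviation. ✓
Palatable: dull display gives 21 − 3 = 18; bright display gives 63 − 79 = -16. No deviation. ✓
Neither type gains from mimicking the other.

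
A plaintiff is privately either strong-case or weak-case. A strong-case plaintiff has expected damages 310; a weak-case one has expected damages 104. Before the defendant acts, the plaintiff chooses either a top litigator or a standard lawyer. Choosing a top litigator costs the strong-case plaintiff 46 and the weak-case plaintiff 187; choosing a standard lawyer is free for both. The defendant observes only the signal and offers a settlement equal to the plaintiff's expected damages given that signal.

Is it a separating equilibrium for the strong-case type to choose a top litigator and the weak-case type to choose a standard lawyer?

No

Under separation the defendant infers type exactly: top litigator → strong-case (pays 310), standard lawyer → weak-case (pays 104).
Strong-case: top litigator gives 310 − 46 = 264; standard lawyer gives 104 − 0 = 104. No deviation. ✓
Weak-case: standard lawyer gives 104 − 0 = 104; top litigator gives 310 − 187 = 123. Would deviate. ✗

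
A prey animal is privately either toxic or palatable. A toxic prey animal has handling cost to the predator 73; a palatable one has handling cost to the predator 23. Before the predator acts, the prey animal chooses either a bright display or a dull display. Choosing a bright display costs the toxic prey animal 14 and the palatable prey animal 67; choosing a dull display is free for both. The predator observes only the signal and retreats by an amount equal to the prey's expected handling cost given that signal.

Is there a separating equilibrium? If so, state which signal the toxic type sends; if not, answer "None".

Try toxic → bright display, palatable → dull display:
  If types separate, bright display earns payment 73 and dull display earns 23.
  Toxic: bright display gives 73 − 14 = 59; dull display gives 23 − 0 = 23. No deviation. ✓
  Palatable: dull display gives 23 − 0 = 23; bright display gives 73 − 67 = 6. No deviation. ✓
Both hold — the toxic type sends bright display.

bright display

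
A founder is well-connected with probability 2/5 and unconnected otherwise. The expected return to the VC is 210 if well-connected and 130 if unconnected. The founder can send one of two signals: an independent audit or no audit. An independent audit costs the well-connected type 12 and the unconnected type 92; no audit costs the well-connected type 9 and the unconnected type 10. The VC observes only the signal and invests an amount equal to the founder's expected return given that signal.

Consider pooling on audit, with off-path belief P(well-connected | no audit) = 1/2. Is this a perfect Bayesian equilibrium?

On the equilibrium path (audit) the VC holds the prior 2/5 and pays 2/5·210 + 3/5·130 = 162. Off-path (no audit) belief 1/2 gives 1/2·210 + 1/2·130 = 170.
Well-connected: audit gives 162 − 12 = 150; no audit gives 170 − 9 = 161. Deviates. ✗
Unconnected: audit gives 162 − 92 = 70; no audit gives 170 − 10 = 160. Deviates. ✗

No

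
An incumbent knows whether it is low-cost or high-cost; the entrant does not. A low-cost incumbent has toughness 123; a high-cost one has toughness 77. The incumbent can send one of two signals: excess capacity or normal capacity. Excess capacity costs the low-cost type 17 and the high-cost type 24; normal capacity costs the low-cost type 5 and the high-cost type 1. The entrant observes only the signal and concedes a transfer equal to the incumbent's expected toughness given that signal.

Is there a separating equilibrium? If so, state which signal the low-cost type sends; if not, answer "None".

Try low-cost → excess capacity, high-cost → normal capacity:
  Under separation the entrant infers type exactly: excess capacity → low-cost (pays 123), normal capacity → high-cost (pays 77).
  Low-cost: excess capacity gives 123 − 17 = 106; normal capacity gives 77 − 5 = 72. No deviation. ✓
  High-cost: normal capacity gives 77 − 1 = 76; excess capacity gives 123 − 24 = 99. Would deviate. ✗
Try low-cost → normal capacity, high-cost → excess capacity:
  Under separation the entrant infers type exactly: normal capacity → low-cost (pays 123), excess capacity → high-cost (pays 77).
  Low-cost: normal capacity gives 123 − 5 = 118; excess capacity gives 77 − 17 = 60. No deviation. ✓
  High-cost: excess capacity gives 77 − 24 = 53; normal capacity gives 123 − 1 = 122. Would deviate. ✗
Neither assignment is incentive-compatible.

None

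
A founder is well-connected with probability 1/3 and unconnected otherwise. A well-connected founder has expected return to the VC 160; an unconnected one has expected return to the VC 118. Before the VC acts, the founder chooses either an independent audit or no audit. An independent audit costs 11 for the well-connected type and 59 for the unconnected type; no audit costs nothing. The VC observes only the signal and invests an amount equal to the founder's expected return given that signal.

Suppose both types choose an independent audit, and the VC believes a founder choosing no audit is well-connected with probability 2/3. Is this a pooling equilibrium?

No

On the equilibrium path (audit) the VC holds the prior 1/3 and pays 1/3·160 + 2/3·118 = 132. Off-path (no audit) belief 2/3 gives 2/3·160 + 1/3·118 = 146.
Well-connected: audit gives 132 − 11 = 121; no audit gives 146 − 0 = 146. Deviates. ✗
Unconnected: audit gives 132 − 59 = 73; no audit gives 146 − 0 = 146. Deviates. ✗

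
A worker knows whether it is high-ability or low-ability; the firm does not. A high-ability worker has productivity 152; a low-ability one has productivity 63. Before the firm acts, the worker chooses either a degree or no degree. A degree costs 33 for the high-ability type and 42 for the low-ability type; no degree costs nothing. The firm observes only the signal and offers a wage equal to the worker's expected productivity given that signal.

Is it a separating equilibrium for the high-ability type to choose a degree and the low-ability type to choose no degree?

No

If types separate, degree earns payment 152 and no degree earns 63.
High-ability: degree gives 152 − 33 = 119; no degree gives 63 − 0 = 63. No deviation. ✓
Low-ability: no degree gives 63 − 0 = 63; degree gives 152 − 42 = 110. Would deviate. ✗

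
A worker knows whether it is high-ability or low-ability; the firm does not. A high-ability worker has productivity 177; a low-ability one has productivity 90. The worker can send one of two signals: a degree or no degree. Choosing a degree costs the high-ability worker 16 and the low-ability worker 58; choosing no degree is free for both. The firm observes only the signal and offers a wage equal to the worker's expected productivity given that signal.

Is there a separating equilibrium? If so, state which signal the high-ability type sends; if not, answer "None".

None

Try high-ability → degree, low-ability → no degree:
  If types separate, degree earns payment 177 and no degree earns 90.
  High-ability: degree gives 177 − 16 = 161; no degree gives 90 − 0 = 90. No deviation. ✓
  Low-ability: no degree gives 90 − 0 = 90; degree gives 177 − 58 = 119. Would deviate. ✗
Try high-ability → no degree, low-ability → degree:
  If types separate, no degree earns payment 177 and degree earns 90.
  High-ability: no degree gives 177 − 0 = 177; degree gives 90 − 16 = 74. No deviation. ✓
  Low-ability: degree gives 90 − 58 = 32; no degree gives 177 − 0 = 177. Would deviate. ✗
Neither assignment is incentive-compatible.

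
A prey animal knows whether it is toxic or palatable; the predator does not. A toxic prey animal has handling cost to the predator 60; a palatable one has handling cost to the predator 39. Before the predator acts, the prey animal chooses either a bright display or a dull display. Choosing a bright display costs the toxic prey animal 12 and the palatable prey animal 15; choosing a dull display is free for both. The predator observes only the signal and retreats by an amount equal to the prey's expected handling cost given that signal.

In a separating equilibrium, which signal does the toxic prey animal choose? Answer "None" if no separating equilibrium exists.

None

Try toxic → bright display, palatable → dull display:
  If types separate, bright display earns payment 60 and dull display earns 39.
  Toxic: bright display gives 60 − 12 = 48; dull display gives 39 − 0 = 39. No deviation. ✓
  Palatable: dull display gives 39 − 0 = 39; bright display gives 60 − 15 = 45. Would deviate. ✗
Try toxic → dull display, palatable → bright display:
  If types separate, dull display earns payment 60 and bright display earns 39.
  Toxic: dull display gives 60 − 0 = 60; bright display gives 39 − 12 = 27. No deviation. ✓
  Palatable: bright display gives 39 − 15 = 24; dull display gives 60 − 0 = 60. Would deviate. ✗
Neither assignment is incentive-compatible.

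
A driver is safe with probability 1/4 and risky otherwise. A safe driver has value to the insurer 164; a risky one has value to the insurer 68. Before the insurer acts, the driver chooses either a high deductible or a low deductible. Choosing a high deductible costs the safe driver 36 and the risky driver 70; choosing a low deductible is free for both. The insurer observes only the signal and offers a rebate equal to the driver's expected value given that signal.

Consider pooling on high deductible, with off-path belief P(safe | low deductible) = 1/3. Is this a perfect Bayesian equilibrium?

No

On the equilibrium path (high deductible) the insurer holds the prior 1/4 and pays 1/4·164 + 3/4·68 = 92. Off-path (low deductible) belief 1/3 gives 1/3·164 + 2/3·68 = 100.
Safe: high deductible gives 92 − 36 = 56; low deductible gives 100 − 0 = 100. Deviates. ✗
Risky: high deductible gives 92 − 70 = 22; low deductible gives 100 − 0 = 100. Deviates. ✗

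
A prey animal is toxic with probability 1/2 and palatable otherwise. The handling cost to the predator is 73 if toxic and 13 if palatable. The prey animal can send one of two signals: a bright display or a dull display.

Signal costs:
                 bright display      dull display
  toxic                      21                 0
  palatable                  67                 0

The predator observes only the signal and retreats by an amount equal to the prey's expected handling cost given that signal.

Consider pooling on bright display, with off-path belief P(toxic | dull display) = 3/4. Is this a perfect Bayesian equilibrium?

No

At the pooled signal (bright display) the predator holds the prior 1/2 and pays 1/2·73 + 1/2·13 = 43. Off-path (dull display) belief 3/4 gives 3/4·73 + 1/4·13 = 58.
Toxic: bright display gives 43 − 21 = 22; dull display gives 58 − 0 = 58. Deviates. ✗
Palatable: bright display gives 43 − 67 = -24; dull display gives 58 − 0 = 58. Deviates. ✗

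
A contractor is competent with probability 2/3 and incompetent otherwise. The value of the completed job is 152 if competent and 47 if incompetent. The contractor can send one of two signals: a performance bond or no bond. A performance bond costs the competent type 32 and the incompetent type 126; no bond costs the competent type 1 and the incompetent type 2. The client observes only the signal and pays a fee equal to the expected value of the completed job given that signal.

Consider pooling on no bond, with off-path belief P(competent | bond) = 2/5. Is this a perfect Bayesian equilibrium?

On the equilibrium path (no bond) the client holds the prior 2/3 and pays 2/3·152 + 1/3·47 = 117. Off-path (bond) belief 2/5 gives 2/5·152 + 3/5·47 = 89.
Competent: no bond gives 117 − 1 = 116; bond gives 89 − 32 = 57. Stays. ✓
Incompetent: no bond gives 117 − 2 = 115; bond gives 89 − 126 = -37. Stays. ✓
Beliefs are Bayes-consistent on-path and both types best-respond.

Yes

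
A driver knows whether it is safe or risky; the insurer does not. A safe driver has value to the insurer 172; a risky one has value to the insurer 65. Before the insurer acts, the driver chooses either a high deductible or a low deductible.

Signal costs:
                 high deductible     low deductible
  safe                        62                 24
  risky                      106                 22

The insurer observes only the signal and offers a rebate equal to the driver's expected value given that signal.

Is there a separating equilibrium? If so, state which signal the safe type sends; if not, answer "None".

Try safe → high deductible, risky → low deductible:
  Under separation the insurer infers type exactly: high deductible → safe (pays 172), low deductible → risky (pays 65).
  Safe: high deductible gives 172 − 62 = 110; low deductible gives 65 − 24 = 41. No deviation. ✓
  Risky: low deductible gives 65 − 22 = 43; high deductible gives 172 − 106 = 66. Would deviate. ✗
Try safe → low deductible, risky → high deductible:
  Under separation the insurer infers type exactly: low deductible → safe (pays 172), high deductible → risky (pays 65).
  Safe: low deductible gives 172 − 24 = 148; high deductible gives 65 − 62 = 3. No deviation. ✓
  Risky: high deductible gives 65 − 106 = -41; low deductible gives 172 − 22 = 150. Would deviate. ✗
Neither assignment is incentive-compatible.

None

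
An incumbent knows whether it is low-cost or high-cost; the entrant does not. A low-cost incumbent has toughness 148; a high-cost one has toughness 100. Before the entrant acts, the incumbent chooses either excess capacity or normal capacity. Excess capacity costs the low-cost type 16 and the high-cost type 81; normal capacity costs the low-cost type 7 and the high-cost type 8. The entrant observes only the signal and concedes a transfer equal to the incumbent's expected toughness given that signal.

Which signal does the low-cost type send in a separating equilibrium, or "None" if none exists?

excess capacity

Try low-cost → excess capacity, high-cost → normal capacity:
  Under separation the entrant infers type exactly: excess capacity → low-cost (pays 148), normal capacity → high-cost (pays 100).
  Low-cost: excess capacity gives 148 − 16 = 132; normal capacity gives 100 − 7 = 93. No deviation. ✓
  High-cost: normal capacity gives 100 − 8 = 92; excess capacity gives 148 − 81 = 67. No deviation. ✓
Both hold — the low-cost type sends excess capacity.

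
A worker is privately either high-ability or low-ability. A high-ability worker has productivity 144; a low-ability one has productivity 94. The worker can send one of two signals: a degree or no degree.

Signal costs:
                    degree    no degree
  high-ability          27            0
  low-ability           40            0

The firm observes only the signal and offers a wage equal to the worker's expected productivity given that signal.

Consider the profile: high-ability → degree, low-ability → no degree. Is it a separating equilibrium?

No

Under separation the firm infers type exactly: degree → high-ability (pays 144), no degree → low-ability (pays 94).
High-ability: degree gives 144 − 27 = 117; no degree gives 94 − 0 = 94. No deviation. ✓
Low-ability: no degree gives 94 − 0 = 94; degree gives 144 − 40 = 104. Would deviate. ✗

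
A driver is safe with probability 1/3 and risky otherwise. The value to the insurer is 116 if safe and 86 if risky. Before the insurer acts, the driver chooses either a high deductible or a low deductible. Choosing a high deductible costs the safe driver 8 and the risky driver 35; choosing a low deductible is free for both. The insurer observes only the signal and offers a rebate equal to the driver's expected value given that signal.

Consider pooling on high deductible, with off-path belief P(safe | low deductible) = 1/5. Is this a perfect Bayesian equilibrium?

At the pooled signal (high deductible) the insurer holds the prior 1/3 and pays 1/3·116 + 2/3·86 = 96. Off-path (low deductible) belief 1/5 gives 1/5·116 + 4/5·86 = 92.
Safe: high deductible gives 96 − 8 = 88; low deductible gives 92 − 0 = 92. Deviates. ✗
Risky: high deductible gives 96 − 35 = 61; low deductible gives 92 − 0 = 92. Deviates. ✗

No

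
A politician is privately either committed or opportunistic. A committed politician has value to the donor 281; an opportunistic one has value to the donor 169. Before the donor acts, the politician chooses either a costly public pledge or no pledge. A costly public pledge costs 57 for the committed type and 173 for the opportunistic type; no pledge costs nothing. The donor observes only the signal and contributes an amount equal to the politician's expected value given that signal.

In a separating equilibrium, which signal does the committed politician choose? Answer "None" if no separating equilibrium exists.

pledge

Try committed → pledge, opportunistic → no pledge:
  If types separate, pledge earns payment 281 and no pledge earns 169.
  Committed: pledge gives 281 − 57 = 224; no pledge gives 169 − 0 = 169. No deviation. ✓
  Opportunistic: no pledge gives 169 − 0 = 169; pledge gives 281 − 173 = 108. No deviation. ✓
Both hold — the committed type sends pledge.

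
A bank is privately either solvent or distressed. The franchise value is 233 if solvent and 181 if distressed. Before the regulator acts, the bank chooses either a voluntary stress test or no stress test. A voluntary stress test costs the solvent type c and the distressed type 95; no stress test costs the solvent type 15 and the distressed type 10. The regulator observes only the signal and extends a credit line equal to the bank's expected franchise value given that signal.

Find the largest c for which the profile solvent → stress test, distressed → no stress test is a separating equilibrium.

Under separation: stress test → solvent (pays 233); no stress test → distressed (pays 181).
Distressed: 181 − 10 = 171 ≥ 233 − 95 = 138. Holds regardless of c. ✓
Solvent: 233 − c ≥ 181 − 15, so c ≤ 233 − 166 = 67.

67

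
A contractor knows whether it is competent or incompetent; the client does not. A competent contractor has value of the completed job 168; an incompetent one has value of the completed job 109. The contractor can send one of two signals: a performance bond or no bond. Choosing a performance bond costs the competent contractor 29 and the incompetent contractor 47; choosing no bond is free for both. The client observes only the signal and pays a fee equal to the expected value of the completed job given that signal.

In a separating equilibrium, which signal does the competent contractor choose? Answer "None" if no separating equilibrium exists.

None

Try competent → bond, incompetent → no bond:
  Under separation the client infers type exactly: bond → competent (pays 168), no bond → incompetent (pays 109).
  Competent: bond gives 168 − 29 = 139; no bond gives 109 − 0 = 109. No deviation. ✓
  Incompetent: no bond gives 109 − 0 = 109; bond gives 168 − 47 = 121. Would deviate. ✗
Try competent → no bond, incompetent → bond:
  Under separation the client infers type exactly: no bond → competent (pays 168), bond → incompetent (pays 109).
  Competent: no bond gives 168 − 0 = 168; bond gives 109 − 29 = 80. No deviation. ✓
  Incompetent: bond gives 109 − 47 = 62; no bond gives 168 − 0 = 168. Would deviate. ✗
Neither assignment is incentive-compatible.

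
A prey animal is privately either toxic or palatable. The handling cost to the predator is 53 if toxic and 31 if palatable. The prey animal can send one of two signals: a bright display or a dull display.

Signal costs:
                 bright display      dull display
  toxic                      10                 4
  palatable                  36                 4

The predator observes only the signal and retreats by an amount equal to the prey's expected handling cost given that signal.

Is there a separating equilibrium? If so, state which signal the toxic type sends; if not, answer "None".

Try toxic → bright display, palatable → dull display:
  If types separate, bright display earns payment 53 and dull display earns 31.
  Toxic: bright display gives 53 − 10 = 43; dull display gives 31 − 4 = 27. No deviation. ✓
  Palatable: dull display gives 31 − 4 = 27; bright display gives 53 − 36 = 17. No deviation. ✓
Both hold — the toxic type sends bright display.

bright display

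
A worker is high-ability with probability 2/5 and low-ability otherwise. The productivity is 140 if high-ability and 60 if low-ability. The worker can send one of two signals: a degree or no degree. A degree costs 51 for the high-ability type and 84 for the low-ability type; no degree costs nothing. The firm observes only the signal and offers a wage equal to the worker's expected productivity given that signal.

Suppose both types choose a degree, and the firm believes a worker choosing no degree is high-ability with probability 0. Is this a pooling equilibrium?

No

At the pooled signal (degree) the firm holds the prior 2/5 and pays 2/5·140 + 3/5·60 = 92. Off-path (no degree) belief 0 gives 0·140 + 1·60 = 60.
High-ability: degree gives 92 − 51 = 41; no degree gives 60 − 0 = 60. Deviates. ✗
Low-ability: degree gives 92 − 84 = 8; no degree gives 60 − 0 = 60. Deviates. ✗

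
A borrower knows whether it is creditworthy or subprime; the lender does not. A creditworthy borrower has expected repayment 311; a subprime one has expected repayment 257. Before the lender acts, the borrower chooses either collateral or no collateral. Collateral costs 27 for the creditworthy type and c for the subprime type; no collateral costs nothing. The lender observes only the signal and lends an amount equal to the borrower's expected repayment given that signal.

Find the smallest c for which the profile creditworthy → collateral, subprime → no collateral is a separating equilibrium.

54

Under separation: collateral → creditworthy (pays 311); no collateral → subprime (pays 257).
Creditworthy: 311 − 27 = 284 ≥ 257 − 0 = 257. Holds regardless of c. ✓
Subprime: 257 − 0 ≥ 311 − c, so c ≥ 311 − 257 = 54.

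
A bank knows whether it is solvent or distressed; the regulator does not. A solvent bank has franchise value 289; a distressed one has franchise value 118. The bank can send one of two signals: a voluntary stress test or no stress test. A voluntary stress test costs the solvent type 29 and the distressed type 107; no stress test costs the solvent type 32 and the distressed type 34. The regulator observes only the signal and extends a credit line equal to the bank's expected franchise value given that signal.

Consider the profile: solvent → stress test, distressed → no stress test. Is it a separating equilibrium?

If types separate, stress test earns payment 289 and no stress test earns 118.
Solvent: stress test gives 289 − 29 = 260; no stress test gives 118 − 32 = 86. No deviation. ✓
Distressed: no stress test gives 118 − 34 = 84; stress test gives 289 − 107 = 182. Would deviate. ✗

No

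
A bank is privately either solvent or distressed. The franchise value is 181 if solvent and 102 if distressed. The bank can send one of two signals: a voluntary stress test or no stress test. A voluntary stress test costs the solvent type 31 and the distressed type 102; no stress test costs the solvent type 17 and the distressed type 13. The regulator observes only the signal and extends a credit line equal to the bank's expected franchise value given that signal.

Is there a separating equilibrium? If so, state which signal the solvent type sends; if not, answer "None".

stress test

Try solvent → stress test, distressed → no stress test:
  If types separate, stress test earns payment 181 and no stress test earns 102.
  Solvent: stress test gives 181 − 31 = 150; no stress test gives 102 − 17 = 85. No deviation. ✓
  Distressed: no stress test gives 102 − 13 = 89; stress test gives 181 − 102 = 79. No deviation. ✓
Both hold — the solvent type sends stress test.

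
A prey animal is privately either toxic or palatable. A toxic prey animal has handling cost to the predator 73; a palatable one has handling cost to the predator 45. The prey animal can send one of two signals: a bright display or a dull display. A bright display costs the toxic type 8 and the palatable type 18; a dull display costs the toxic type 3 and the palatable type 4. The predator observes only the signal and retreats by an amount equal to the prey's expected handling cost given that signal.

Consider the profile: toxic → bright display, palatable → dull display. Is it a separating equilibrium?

If types separate, bright display earns payment 73 and dull display earns 45.
Toxic: bright display gives 73 − 8 = 65; dull display gives 45 − 3 = 42. No deviation. ✓
Palatable: dull display gives 45 − 4 = 41; bright display gives 73 − 18 = 55. Would deviate. ✗

No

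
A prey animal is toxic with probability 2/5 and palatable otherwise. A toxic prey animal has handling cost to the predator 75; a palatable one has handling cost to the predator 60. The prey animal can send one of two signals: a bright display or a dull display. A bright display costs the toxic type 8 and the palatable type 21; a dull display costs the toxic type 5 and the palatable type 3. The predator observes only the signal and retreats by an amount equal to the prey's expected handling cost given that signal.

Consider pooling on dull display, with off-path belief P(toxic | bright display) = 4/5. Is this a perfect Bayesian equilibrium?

On the equilibrium path (dull display) the predator holds the prior 2/5 and pays 2/5·75 + 3/5·60 = 66. Off-path (bright display) belief 4/5 gives 4/5·75 + 1/5·60 = 72.
Toxic: dull display gives 66 − 5 = 61; bright display gives 72 − 8 = 64. Deviates. ✗
Palatable: dull display gives 66 − 3 = 63; bright display gives 72 − 21 = 51. Stays. ✓

No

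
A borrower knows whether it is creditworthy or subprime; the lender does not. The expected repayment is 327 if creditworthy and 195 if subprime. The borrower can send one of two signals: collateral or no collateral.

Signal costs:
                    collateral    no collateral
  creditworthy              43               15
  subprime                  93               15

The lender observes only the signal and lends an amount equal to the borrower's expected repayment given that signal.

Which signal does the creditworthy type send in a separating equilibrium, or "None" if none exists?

None

Try creditworthy → collateral, subprime → no collateral:
  Under separation the lender infers type exactly: collateral → creditworthy (pays 327), no collateral → subprime (pays 195).
  Creditworthy: collateral gives 327 − 43 = 284; no collateral gives 195 − 15 = 180. No deviation. ✓
  Subprime: no collateral gives 195 − 15 = 180; collateral gives 327 − 93 = 234. Would deviate. ✗
Try creditworthy → no collateral, subprime → collateral:
  Under separation the lender infers type exactly: no collateral → creditworthy (pays 327), collateral → subprime (pays 195).
  Creditworthy: no collateral gives 327 − 15 = 312; collateral gives 195 − 43 = 152. No deviation. ✓
  Subprime: collateral gives 195 − 93 = 102; no collateral gives 327 − 15 = 312. Would deviate. ✗
Neither assignment is incentive-compatible.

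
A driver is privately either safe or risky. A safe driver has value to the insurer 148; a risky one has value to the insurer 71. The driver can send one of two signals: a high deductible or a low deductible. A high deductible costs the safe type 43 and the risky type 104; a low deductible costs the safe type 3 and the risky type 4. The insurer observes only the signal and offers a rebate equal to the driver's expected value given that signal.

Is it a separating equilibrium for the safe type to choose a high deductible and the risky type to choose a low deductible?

Yes

If types separate, high deductible earns payment 148 and low deductible earns 71.
Safe: high deductible gives 148 − 43 = 105; low deductible gives 71 − 3 = 68. No deviation. ✓
Risky: low deductible gives 71 − 4 = 67; high deductible gives 148 − 104 = 44. No deviation. ✓
Neither type gains from mimicking the other.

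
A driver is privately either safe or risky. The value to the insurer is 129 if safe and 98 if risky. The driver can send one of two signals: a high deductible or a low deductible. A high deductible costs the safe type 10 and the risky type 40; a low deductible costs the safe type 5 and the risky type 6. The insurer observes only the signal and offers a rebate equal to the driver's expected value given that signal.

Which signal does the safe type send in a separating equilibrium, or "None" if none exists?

high deductible

Try safe → high deductible, risky → low deductible:
  If types separate, high deductible earns payment 129 and low deductible earns 98.
  Safe: high deductible gives 129 − 10 = 119; low deductible gives 98 − 5 = 93. No deviation. ✓
  Risky: low deductible gives 98 − 6 = 92; high deductible gives 129 − 40 = 89. No deviation. ✓
Both hold — the safe type sends high deductible.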